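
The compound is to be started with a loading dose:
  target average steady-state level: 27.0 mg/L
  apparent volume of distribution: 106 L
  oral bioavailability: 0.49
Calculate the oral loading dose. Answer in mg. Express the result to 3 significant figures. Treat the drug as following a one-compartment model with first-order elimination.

5840 mg

LD = Css × Vd / F = 27.0 × 106 / 0.49 = 5841 mg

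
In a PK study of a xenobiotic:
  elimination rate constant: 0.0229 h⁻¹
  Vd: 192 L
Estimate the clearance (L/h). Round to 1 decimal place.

4.4 L/h

CL = k × Vd = 0.0229 × 192 = 4.397 L/h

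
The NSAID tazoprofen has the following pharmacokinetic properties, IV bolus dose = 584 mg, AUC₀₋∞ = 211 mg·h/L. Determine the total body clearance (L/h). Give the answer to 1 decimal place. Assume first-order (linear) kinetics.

2.8 L/h

CL = Dose / AUC = 584 / 211 = 2.768 L/h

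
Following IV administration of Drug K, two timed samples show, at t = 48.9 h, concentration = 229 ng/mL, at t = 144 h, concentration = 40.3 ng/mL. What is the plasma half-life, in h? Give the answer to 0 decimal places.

38 h

k = ln(C₁/C₂) / (t₂ − t₁) = ln(229/40.3) / (144 − 48.9)
  = 1.737 / 95.10 = 0.01826 h⁻¹
t½ = ln2 / k = 0.693147 / 0.01826 = 37.96 h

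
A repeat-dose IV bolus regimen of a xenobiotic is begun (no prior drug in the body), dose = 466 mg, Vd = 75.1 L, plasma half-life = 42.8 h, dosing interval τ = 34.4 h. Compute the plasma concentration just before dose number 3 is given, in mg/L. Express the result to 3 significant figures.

C₀ per dose = Dose / Vd = 466 / 75.1 = 6.205 mg/L
k = ln2 / t½ = 0.693147 / 42.8 = 0.01620 h⁻¹
Fraction remaining after one interval: r = e^(−kτ) = e^(−0.01620 × 34.4) = 0.5728
Before dose 3, 2 doses have been given (aged 1τ, 2τ).
C_trough = C₀ × (r + r²) = 6.205 × (0.5728 + 0.3281) = 5.590 mg/L

5.59 mg/L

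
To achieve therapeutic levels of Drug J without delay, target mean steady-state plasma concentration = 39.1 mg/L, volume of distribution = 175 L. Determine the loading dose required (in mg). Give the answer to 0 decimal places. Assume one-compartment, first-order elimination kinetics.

6843 mg

LD = Css × Vd = 39.1 × 175 = 6843 mg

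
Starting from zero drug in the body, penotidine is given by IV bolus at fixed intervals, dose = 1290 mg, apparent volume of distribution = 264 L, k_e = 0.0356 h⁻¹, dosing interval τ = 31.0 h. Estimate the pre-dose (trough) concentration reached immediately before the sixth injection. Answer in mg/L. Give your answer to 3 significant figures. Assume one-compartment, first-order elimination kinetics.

C₀ per dose = Dose / Vd = 1290 / 264 = 4.886 mg/L
Fraction remaining after one interval: r = e^(−kτ) = e^(−0.03560 × 31.0) = 0.3317
Before dose 6, 5 doses have been given (aged 1τ, 2τ, 3τ, 4τ, 5τ).
C_trough = C₀ × (r + r² + … + r^5) = C₀ × r(1−r^5)/(1−r)
        = 4.886 × 0.3317 × (1 − 0.004015) / (1 − 0.3317) = 2.415 mg/L

2.42 mg/L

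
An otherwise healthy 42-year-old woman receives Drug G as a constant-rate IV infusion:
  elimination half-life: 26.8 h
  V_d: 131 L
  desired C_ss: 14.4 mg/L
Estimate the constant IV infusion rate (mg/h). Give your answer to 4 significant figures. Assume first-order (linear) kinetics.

48.79 mg/h

k = ln2 / t½ = 0.693147 / 26.8 = 0.02586 h⁻¹
CL = k × Vd = 0.02586 × 131 = 3.388 L/h
At steady state, infusion rate R₀ = Css × CL = 14.4 × 3.388 = 48.79 mg/h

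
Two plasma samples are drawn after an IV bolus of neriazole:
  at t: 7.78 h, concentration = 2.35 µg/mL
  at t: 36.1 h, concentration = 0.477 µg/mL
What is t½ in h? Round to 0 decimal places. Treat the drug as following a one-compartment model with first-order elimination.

12 h

k = ln(C₁/C₂) / (t₂ − t₁) = ln(2.35/0.477) / (36.1 − 7.78)
  = 1.595 / 28.32 = 0.05632 h⁻¹
t½ = ln2 / k = 0.693147 / 0.05632 = 12.31 h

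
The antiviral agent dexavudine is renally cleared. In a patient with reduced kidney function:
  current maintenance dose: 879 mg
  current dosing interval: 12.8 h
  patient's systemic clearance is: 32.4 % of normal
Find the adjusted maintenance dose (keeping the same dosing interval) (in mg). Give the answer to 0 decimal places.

285 mg

To keep the same average steady-state level, dosing rate must scale with clearance.
CL ratio = 32.4 / 100 = 0.3240
New dose (same interval) = 879 × 0.3240 = 284.8 mg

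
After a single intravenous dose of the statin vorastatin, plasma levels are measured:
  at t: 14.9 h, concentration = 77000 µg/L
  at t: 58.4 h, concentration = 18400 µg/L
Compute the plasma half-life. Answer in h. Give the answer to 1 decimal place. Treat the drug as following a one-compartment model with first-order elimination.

k = ln(C₁/C₂) / (t₂ − t₁) = ln(77000/18400) / (58.4 − 14.9)
  = 1.431 / 43.50 = 0.03290 h⁻¹
t½ = ln2 / k = 0.693147 / 0.03290 = 21.07 h

21.1 h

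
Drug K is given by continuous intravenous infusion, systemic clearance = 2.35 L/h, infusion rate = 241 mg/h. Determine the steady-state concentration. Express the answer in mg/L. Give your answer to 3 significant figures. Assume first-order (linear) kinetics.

At steady state Css = R₀ / CL = 241 / 2.350 = 102.6 mg/L

103 mg/L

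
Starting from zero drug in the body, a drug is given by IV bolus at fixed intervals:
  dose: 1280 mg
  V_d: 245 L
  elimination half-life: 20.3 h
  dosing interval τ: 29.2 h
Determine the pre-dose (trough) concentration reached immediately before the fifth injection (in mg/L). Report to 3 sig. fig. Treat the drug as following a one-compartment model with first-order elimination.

3.00 mg/L

C₀ per dose = Dose / Vd = 1280 / 245 = 5.224 mg/L
k = ln2 / t½ = 0.693147 / 20.3 = 0.03415 h⁻¹
Fraction remaining after one interval: r = e^(−kτ) = e^(−0.03415 × 29.2) = 0.3689
Before dose 5, 4 doses have been given (aged 1τ, 2τ, 3τ, 4τ).
C_trough = C₀ × (r + r² + … + r^4) = C₀ × r(1−r^4)/(1−r)
        = 5.224 × 0.3689 × (1 − 0.01852) / (1 − 0.3689) = 2.997 mg/L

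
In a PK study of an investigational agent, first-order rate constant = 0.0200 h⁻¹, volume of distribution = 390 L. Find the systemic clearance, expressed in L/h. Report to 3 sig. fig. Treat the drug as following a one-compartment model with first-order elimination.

7.80 L/h

CL = k × Vd = 0.0200 × 390 = 7.800 L/h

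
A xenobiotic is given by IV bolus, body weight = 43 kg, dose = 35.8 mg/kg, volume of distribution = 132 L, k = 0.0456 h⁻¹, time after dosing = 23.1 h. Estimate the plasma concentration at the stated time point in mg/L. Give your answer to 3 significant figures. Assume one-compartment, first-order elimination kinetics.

4.07 mg/L

Total dose = 35.8 × 43 = 1539 mg
C₀ = Dose / Vd = 1539 / 132 = 11.66 mg/L
C = C₀ · e^(−k·t) = 11.66 × e^(−0.04560 × 23.1)
  = 11.66 × 0.3488 = 4.067 mg/L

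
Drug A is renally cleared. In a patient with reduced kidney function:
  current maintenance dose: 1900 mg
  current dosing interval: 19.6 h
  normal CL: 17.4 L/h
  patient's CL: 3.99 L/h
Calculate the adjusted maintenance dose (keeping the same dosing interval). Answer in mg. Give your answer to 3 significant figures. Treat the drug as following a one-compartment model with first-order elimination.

To keep the same average steady-state level, dosing rate must scale with clearance.
CL ratio = 3.99 / 17.4 = 0.2293
New dose (same interval) = 1900 × 0.2293 = 435.7 mg

436 mg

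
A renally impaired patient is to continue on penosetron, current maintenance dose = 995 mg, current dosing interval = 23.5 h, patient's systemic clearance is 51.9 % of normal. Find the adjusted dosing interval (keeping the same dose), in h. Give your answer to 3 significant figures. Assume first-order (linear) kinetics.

To keep the same average steady-state level, dosing rate must scale with clearance.
CL ratio = 51.9 / 100 = 0.5190
New interval (same dose) = 23.5 / 0.5190 = 45.28 h

45.3 h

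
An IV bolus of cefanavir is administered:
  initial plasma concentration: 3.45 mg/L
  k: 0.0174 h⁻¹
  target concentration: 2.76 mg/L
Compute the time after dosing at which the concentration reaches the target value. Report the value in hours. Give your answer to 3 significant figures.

t = ln(C₀ / C) / k = ln(3.450 / 2.76) / 0.01740
  = ln(1.250) / 0.01740 = 0.2231 / 0.01740 = 12.82 h

12.8 h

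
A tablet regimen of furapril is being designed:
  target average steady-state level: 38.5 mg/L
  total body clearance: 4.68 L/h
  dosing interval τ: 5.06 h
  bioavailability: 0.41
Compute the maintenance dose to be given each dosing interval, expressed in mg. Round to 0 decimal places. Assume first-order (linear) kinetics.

2224 mg

At steady state, F × (Dose/τ) = Css × CL.
Dose = Css × CL × τ / F = 38.5 × 4.680 × 5.06 / 0.41 = 2224 mg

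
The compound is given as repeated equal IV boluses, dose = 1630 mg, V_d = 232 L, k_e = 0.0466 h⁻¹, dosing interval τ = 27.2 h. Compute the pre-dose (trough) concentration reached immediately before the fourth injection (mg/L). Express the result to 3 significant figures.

C₀ per dose = Dose / Vd = 1630 / 232 = 7.026 mg/L
Fraction remaining after one interval: r = e^(−kτ) = e^(−0.04660 × 27.2) = 0.2815
Before dose 4, 3 doses have been given (aged 1τ, 2τ, 3τ).
C_trough = C₀ × (r + r² + … + r^3) = C₀ × r(1−r^3)/(1−r)
        = 7.026 × 0.2815 × (1 − 0.02231) / (1 − 0.2815) = 2.691 mg/L

2.69 mg/L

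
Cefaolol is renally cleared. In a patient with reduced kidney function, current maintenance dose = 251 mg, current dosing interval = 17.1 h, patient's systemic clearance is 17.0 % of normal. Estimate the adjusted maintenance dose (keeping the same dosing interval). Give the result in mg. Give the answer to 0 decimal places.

To keep the same average steady-state level, dosing rate must scale with clearance.
CL ratio = 17.0 / 100 = 0.1700
New dose (same interval) = 251 × 0.1700 = 42.67 mg

43 mg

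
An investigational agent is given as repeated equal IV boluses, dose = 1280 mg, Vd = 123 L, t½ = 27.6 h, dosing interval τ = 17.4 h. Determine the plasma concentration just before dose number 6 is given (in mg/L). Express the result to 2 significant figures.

17 mg/L

C₀ per dose = Dose / Vd = 1280 / 123 = 10.41 mg/L
k = ln2 / t½ = 0.693147 / 27.6 = 0.02511 h⁻¹
Fraction remaining after one interval: r = e^(−kτ) = e^(−0.02511 × 17.4) = 0.6460
Before dose 6, 5 doses have been given (aged 1τ, 2τ, 3τ, 4τ, 5τ).
C_trough = C₀ × (r + r² + … + r^5) = C₀ × r(1−r^5)/(1−r)
        = 10.41 × 0.6460 × (1 − 0.1125) / (1 − 0.6460) = 16.86 mg/L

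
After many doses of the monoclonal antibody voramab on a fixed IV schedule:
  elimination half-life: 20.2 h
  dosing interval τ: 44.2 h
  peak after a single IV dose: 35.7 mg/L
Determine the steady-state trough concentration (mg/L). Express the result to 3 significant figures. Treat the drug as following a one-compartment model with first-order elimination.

10.0 mg/L

k = ln2 / t½ = 0.693147 / 20.2 = 0.03431 h⁻¹
e^(−kτ) = e^(−0.03431 × 44.2) = 0.2195
Accumulation ratio R = 1 / (1 − e^(−kτ)) = 1 / (1 − 0.2195) = 1.281
Steady-state trough = C₀ × R × e^(−kτ) = 35.7 × 1.281 × 0.2195 = 10.04 mg/L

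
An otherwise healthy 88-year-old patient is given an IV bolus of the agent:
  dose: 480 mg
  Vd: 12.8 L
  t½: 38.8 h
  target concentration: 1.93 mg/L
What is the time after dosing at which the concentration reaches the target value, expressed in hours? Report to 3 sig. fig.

C₀ = Dose / Vd = 480.0 / 12.8 = 37.50 mg/L
k = ln2 / t½ = 0.693147 / 38.8 = 0.01786 h⁻¹
t = ln(C₀ / C) / k = ln(37.50 / 1.93) / 0.01786
  = ln(19.43) / 0.01786 = 2.967 / 0.01786 = 166.1 h

166 h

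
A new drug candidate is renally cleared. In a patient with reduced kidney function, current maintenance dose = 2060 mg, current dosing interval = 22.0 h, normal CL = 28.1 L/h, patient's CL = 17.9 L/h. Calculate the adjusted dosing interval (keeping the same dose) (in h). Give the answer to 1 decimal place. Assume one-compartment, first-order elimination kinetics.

34.5 h

To keep the same average steady-state level, dosing rate must scale with clearance.
CL ratio = 17.9 / 28.1 = 0.6370
New interval (same dose) = 22.0 / 0.6370 = 34.54 h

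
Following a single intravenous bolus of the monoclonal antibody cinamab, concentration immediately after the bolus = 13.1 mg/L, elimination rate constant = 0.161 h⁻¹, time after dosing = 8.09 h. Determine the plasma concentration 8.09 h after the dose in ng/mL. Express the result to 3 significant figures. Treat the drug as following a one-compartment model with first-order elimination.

C = C₀ · e^(−k·t) = 13.10 × e^(−0.1610 × 8.09)
  = 13.10 × 0.2719 = 3.562 mg/L
Convert: 3.562 mg/L × 1000 = 3562 ng/mL

3560 ng/mL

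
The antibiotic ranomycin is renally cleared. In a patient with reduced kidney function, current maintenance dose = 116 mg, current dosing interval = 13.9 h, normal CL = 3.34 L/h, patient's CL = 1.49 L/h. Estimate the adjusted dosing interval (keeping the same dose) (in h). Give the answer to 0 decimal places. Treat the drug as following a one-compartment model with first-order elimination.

To keep the same average steady-state level, dosing rate must scale with clearance.
CL ratio = 1.49 / 3.34 = 0.4461
New interval (same dose) = 13.9 / 0.4461 = 31.16 h

31 h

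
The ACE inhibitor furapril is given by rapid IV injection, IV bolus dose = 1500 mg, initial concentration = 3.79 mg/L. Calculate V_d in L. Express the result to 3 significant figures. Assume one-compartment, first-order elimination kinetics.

Vd = Dose / C₀ = 1500 / 3.79 = 395.8 L

396 L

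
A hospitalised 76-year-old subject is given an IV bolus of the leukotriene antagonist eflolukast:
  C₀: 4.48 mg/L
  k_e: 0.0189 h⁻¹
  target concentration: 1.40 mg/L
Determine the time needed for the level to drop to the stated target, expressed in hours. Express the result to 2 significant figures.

62 h

t = ln(C₀ / C) / k = ln(4.480 / 1.40) / 0.01890
  = ln(3.200) / 0.01890 = 1.163 / 0.01890 = 61.53 h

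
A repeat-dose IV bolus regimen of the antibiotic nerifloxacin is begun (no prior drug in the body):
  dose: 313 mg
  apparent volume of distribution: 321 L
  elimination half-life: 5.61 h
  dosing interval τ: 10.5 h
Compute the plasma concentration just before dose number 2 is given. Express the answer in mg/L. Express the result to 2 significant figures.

0.27 mg/L

C₀ per dose = Dose / Vd = 313 / 321 = 0.9751 mg/L
k = ln2 / t½ = 0.693147 / 5.61 = 0.1236 h⁻¹
Fraction remaining after one interval: r = e^(−kτ) = e^(−0.1236 × 10.5) = 0.2731
Before dose 2, 1 dose has been given (aged 1τ).
C_trough = C₀ × r = 0.9751 × 0.2731 = 0.2663 mg/L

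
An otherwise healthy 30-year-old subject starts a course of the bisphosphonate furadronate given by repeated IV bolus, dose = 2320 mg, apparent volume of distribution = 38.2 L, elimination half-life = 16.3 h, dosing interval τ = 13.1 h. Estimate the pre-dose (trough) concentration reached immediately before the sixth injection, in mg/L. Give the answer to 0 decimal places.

C₀ per dose = Dose / Vd = 2320 / 38.2 = 60.73 mg/L
k = ln2 / t½ = 0.693147 / 16.3 = 0.04252 h⁻¹
Fraction remaining after one interval: r = e^(−kτ) = e^(−0.04252 × 13.1) = 0.5729
Before dose 6, 5 doses have been given (aged 1τ, 2τ, 3τ, 4τ, 5τ).
C_trough = C₀ × (r + r² + … + r^5) = C₀ × r(1−r^5)/(1−r)
        = 60.73 × 0.5729 × (1 − 0.06172) / (1 − 0.5729) = 76.43 mg/L

76 mg/L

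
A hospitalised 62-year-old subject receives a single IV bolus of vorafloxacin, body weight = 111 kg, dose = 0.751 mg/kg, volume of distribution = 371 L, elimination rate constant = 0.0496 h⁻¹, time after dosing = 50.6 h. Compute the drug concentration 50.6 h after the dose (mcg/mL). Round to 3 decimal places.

0.018 mcg/mL

Total dose = 0.751 × 111 = 83.36 mg
C₀ = Dose / Vd = 83.36 / 371 = 0.2247 mg/L
C = C₀ · e^(−k·t) = 0.2247 × e^(−0.04960 × 50.6)
  = 0.2247 × 0.08129 = 0.01827 mg/L
(0.01827 mg/L = 0.01827 mcg/mL)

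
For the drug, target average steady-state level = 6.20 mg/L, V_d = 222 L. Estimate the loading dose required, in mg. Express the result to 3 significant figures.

LD = Css × Vd = 6.20 × 222 = 1376 mg

1380 mg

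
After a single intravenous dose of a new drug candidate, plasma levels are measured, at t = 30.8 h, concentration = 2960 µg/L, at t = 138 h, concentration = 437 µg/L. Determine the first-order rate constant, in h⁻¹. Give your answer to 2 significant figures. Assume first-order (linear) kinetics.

0.018 h⁻¹

k = ln(C₁/C₂) / (t₂ − t₁) = ln(2960/437) / (138 − 30.8)
  = 1.913 / 107.2 = 0.01785 h⁻¹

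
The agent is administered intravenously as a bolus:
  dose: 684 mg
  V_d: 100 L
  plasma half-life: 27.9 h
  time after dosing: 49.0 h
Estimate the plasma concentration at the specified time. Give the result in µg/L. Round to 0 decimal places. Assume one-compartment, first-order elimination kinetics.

C₀ = Dose / Vd = 684.0 / 100 = 6.840 mg/L
k = ln2 / t½ = 0.693147 / 27.9 = 0.02484 h⁻¹
C = C₀ · e^(−k·t) = 6.840 × e^(−0.02484 × 49.0)
  = 6.840 × 0.2961 = 2.025 mg/L
Convert: 2.025 mg/L × 1000 = 2025 µg/L

2025 µg/L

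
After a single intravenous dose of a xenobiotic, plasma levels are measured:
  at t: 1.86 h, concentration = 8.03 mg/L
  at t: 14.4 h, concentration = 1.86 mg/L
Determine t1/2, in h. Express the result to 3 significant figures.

k = ln(C₁/C₂) / (t₂ − t₁) = ln(8.03/1.86) / (14.4 − 1.86)
  = 1.463 / 12.54 = 0.1167 h⁻¹
t½ = ln2 / k = 0.693147 / 0.1167 = 5.940 h

5.94 h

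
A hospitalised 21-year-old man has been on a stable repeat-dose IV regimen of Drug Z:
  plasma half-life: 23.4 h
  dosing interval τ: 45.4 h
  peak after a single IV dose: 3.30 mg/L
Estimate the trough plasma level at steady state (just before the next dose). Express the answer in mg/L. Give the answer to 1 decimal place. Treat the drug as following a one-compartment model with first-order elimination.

1.2 mg/L

k = ln2 / t½ = 0.693147 / 23.4 = 0.02962 h⁻¹
e^(−kτ) = e^(−0.02962 × 45.4) = 0.2606
Accumulation ratio R = 1 / (1 − e^(−kτ)) = 1 / (1 − 0.2606) = 1.352
Steady-state trough = C₀ × R × e^(−kτ) = 3.30 × 1.352 × 0.2606 = 1.163 mg/L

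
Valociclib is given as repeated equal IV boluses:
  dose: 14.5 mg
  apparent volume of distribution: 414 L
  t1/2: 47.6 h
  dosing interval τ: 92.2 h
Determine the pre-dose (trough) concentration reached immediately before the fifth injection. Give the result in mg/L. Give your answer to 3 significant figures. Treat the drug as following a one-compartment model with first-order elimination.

0.0123 mg/L

C₀ per dose = Dose / Vd = 14.5 / 414 = 0.03502 mg/L
k = ln2 / t½ = 0.693147 / 47.6 = 0.01456 h⁻¹
Fraction remaining after one interval: r = e^(−kτ) = e^(−0.01456 × 92.2) = 0.2612
Before dose 5, 4 doses have been given (aged 1τ, 2τ, 3τ, 4τ).
C_trough = C₀ × (r + r² + … + r^4) = C₀ × r(1−r^4)/(1−r)
        = 0.03502 × 0.2612 × (1 − 0.004655) / (1 − 0.2612) = 0.01232 mg/L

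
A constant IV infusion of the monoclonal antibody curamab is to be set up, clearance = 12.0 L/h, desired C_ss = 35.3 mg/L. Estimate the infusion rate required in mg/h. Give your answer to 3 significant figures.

At steady state, infusion rate R₀ = Css × CL = 35.3 × 12.00 = 423.6 mg/h

424 mg/h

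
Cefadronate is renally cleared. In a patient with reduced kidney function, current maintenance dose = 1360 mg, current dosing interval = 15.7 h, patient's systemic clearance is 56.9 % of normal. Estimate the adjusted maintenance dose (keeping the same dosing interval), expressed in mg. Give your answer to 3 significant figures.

774 mg

To keep the same average steady-state level, dosing rate must scale with clearance.
CL ratio = 56.9 / 100 = 0.5690
New dose (same interval) = 1360 × 0.5690 = 773.8 mg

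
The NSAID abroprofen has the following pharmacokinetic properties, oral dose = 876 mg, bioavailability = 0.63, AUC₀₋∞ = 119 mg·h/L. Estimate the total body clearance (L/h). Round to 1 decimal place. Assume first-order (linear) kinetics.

4.6 L/h

CL = F·Dose / AUC = 0.63 × 876 / 119 = 4.638 L/h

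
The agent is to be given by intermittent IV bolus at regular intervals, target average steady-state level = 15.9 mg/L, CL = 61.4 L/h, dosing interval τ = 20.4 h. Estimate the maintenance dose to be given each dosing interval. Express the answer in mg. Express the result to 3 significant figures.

19900 mg

At steady state, Dose/τ = Css × CL.
Dose = Css × CL × τ = 15.9 × 61.40 × 20.4 = 19920 mg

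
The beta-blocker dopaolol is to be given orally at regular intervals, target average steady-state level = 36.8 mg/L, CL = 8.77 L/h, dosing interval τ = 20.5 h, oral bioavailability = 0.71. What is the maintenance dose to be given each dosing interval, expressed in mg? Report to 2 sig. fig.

9300 mg

At steady state, F × (Dose/τ) = Css × CL.
Dose = Css × CL × τ / F = 36.8 × 8.770 × 20.5 / 0.71 = 9318 mg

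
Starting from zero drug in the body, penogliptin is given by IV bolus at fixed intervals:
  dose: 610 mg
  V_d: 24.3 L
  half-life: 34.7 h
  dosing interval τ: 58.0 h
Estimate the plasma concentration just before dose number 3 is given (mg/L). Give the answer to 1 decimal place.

C₀ per dose = Dose / Vd = 610 / 24.3 = 25.10 mg/L
k = ln2 / t½ = 0.693147 / 34.7 = 0.01998 h⁻¹
Fraction remaining after one interval: r = e^(−kτ) = e^(−0.01998 × 58.0) = 0.3139
Before dose 3, 2 doses have been given (aged 1τ, 2τ).
C_trough = C₀ × (r + r²) = 25.10 × (0.3139 + 0.09853) = 10.35 mg/L

10.4 mg/L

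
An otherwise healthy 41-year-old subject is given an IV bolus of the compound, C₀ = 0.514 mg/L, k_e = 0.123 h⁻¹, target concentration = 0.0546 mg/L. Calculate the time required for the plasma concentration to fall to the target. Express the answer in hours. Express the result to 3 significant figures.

t = ln(C₀ / C) / k = ln(0.5140 / 0.0546) / 0.1230
  = ln(9.414) / 0.1230 = 2.242 / 0.1230 = 18.23 h

18.2 h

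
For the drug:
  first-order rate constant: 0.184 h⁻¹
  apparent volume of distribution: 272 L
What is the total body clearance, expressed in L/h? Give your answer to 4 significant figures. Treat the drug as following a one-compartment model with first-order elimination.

50.05 L/h

CL = k × Vd = 0.184 × 272 = 50.05 L/h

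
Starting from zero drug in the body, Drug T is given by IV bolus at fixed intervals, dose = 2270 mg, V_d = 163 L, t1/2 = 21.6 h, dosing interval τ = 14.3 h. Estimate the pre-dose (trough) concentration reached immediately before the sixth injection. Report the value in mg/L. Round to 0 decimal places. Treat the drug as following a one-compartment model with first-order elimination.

C₀ per dose = Dose / Vd = 2270 / 163 = 13.93 mg/L
k = ln2 / t½ = 0.693147 / 21.6 = 0.03209 h⁻¹
Fraction remaining after one interval: r = e^(−kτ) = e^(−0.03209 × 14.3) = 0.6320
Before dose 6, 5 doses have been given (aged 1τ, 2τ, 3τ, 4τ, 5τ).
C_trough = C₀ × (r + r² + … + r^5) = C₀ × r(1−r^5)/(1−r)
        = 13.93 × 0.6320 × (1 − 0.1008) / (1 − 0.6320) = 21.51 mg/L

22 mg/L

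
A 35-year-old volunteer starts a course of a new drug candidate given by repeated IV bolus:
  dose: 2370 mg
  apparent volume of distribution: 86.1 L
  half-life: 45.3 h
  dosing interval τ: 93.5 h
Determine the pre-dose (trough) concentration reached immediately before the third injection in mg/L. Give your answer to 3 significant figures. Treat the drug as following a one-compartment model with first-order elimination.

8.16 mg/L

C₀ per dose = Dose / Vd = 2370 / 86.1 = 27.53 mg/L
k = ln2 / t½ = 0.693147 / 45.3 = 0.01530 h⁻¹
Fraction remaining after one interval: r = e^(−kτ) = e^(−0.01530 × 93.5) = 0.2392
Before dose 3, 2 doses have been given (aged 1τ, 2τ).
C_trough = C₀ × (r + r²) = 27.53 × (0.2392 + 0.05722) = 8.160 mg/L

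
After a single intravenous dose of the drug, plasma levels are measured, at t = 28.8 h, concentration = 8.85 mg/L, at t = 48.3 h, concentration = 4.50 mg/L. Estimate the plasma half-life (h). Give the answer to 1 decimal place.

k = ln(C₁/C₂) / (t₂ − t₁) = ln(8.85/4.50) / (48.3 − 28.8)
  = 0.6763 / 19.50 = 0.03468 h⁻¹
t½ = ln2 / k = 0.693147 / 0.03468 = 19.99 h

20.0 h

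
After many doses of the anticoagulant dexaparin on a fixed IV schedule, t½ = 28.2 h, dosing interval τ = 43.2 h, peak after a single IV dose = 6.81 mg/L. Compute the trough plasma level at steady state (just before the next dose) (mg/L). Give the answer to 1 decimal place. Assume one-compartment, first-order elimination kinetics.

3.6 mg/L

k = ln2 / t½ = 0.693147 / 28.2 = 0.02458 h⁻¹
e^(−kτ) = e^(−0.02458 × 43.2) = 0.3458
Accumulation ratio R = 1 / (1 − e^(−kτ)) = 1 / (1 − 0.3458) = 1.529
Steady-state trough = C₀ × R × e^(−kτ) = 6.81 × 1.529 × 0.3458 = 3.601 mg/L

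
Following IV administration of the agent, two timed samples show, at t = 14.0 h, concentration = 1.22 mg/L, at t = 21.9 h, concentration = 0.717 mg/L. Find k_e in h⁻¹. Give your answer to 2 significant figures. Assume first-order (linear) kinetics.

0.067 h⁻¹

k = ln(C₁/C₂) / (t₂ − t₁) = ln(1.22/0.717) / (21.9 − 14.0)
  = 0.5315 / 7.900 = 0.06728 h⁻¹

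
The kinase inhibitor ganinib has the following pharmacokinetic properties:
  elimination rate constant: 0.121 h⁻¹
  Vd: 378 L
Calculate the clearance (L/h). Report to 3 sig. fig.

45.7 L/h

CL = k × Vd = 0.121 × 378 = 45.74 L/h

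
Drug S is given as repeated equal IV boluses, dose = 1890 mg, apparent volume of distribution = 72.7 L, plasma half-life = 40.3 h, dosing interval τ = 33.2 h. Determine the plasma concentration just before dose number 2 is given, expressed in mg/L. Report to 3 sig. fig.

C₀ per dose = Dose / Vd = 1890 / 72.7 = 26.00 mg/L
k = ln2 / t½ = 0.693147 / 40.3 = 0.01720 h⁻¹
Fraction remaining after one interval: r = e^(−kτ) = e^(−0.01720 × 33.2) = 0.5649
Before dose 2, 1 dose has been given (aged 1τ).
C_trough = C₀ × r = 26.00 × 0.5649 = 14.69 mg/L

14.7 mg/L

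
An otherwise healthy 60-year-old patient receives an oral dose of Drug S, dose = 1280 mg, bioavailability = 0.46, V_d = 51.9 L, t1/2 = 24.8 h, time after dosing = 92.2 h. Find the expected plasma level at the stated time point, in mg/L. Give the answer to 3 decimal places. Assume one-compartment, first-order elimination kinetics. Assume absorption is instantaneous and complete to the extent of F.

Amount reaching circulation = F × Dose = 0.46 × 1280 = 588.8 mg
C₀ = F·Dose / Vd = 588.8 / 51.9 = 11.34 mg/L
k = ln2 / t½ = 0.693147 / 24.8 = 0.02795 h⁻¹
C = C₀ · e^(−k·t) = 11.34 × e^(−0.02795 × 92.2)
  = 11.34 × 0.07600 = 0.8618 mg/L

0.862 mg/L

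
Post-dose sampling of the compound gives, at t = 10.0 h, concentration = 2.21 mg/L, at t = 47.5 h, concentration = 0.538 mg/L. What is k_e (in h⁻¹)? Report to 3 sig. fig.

k = ln(C₁/C₂) / (t₂ − t₁) = ln(2.21/0.538) / (47.5 − 10.0)
  = 1.413 / 37.50 = 0.03768 h⁻¹

0.0377 h⁻¹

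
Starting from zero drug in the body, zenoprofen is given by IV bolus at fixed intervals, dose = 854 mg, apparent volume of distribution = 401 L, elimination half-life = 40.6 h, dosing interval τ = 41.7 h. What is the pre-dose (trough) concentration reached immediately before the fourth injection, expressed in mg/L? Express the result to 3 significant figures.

C₀ per dose = Dose / Vd = 854 / 401 = 2.130 mg/L
k = ln2 / t½ = 0.693147 / 40.6 = 0.01707 h⁻¹
Fraction remaining after one interval: r = e^(−kτ) = e^(−0.01707 × 41.7) = 0.4908
Before dose 4, 3 doses have been given (aged 1τ, 2τ, 3τ).
C_trough = C₀ × (r + r² + … + r^3) = C₀ × r(1−r^3)/(1−r)
        = 2.130 × 0.4908 × (1 − 0.1182) / (1 − 0.4908) = 1.810 mg/L

1.81 mg/L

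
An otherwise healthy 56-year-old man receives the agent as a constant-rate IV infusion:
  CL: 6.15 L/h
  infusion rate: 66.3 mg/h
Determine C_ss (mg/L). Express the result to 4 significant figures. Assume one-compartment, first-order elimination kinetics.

10.78 mg/L

At steady state Css = R₀ / CL = 66.3 / 6.150 = 10.78 mg/L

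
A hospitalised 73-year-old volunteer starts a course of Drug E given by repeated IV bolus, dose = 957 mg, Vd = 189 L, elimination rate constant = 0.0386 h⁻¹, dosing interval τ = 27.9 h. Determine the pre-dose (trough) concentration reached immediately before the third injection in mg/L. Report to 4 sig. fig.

C₀ per dose = Dose / Vd = 957 / 189 = 5.063 mg/L
Fraction remaining after one interval: r = e^(−kτ) = e^(−0.03860 × 27.9) = 0.3406
Before dose 3, 2 doses have been given (aged 1τ, 2τ).
C_trough = C₀ × (r + r²) = 5.063 × (0.3406 + 0.1160) = 2.312 mg/L

2.312 mg/L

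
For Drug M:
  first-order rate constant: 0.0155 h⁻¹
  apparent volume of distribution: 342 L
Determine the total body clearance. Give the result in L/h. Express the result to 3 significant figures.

5.30 L/h

CL = k × Vd = 0.0155 × 342 = 5.301 L/h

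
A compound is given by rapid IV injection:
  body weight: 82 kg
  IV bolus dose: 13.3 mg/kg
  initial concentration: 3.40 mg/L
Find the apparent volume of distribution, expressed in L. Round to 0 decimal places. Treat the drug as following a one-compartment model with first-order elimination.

Dose = 13.3 × 82 = 1091 mg
Vd = Dose / C₀ = 1091 / 3.40 = 320.9 L

321 L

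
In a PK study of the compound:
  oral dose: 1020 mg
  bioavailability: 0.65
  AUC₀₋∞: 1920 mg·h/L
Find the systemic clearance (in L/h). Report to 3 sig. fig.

CL = F·Dose / AUC = 0.65 × 1020 / 1920 = 0.3453 L/h

0.345 L/h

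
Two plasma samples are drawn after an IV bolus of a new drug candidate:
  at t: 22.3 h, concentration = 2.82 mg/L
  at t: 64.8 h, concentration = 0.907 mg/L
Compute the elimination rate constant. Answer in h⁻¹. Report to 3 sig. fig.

0.0267 h⁻¹

k = ln(C₁/C₂) / (t₂ − t₁) = ln(2.82/0.907) / (64.8 − 22.3)
  = 1.134 / 42.50 = 0.02668 h⁻¹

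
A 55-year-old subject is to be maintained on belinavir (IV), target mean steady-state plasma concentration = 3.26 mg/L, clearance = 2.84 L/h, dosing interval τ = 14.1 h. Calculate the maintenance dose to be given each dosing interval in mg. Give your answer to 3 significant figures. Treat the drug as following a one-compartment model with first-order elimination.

At steady state, Dose/τ = Css × CL.
Dose = Css × CL × τ = 3.26 × 2.840 × 14.1 = 130.5 mg

131 mg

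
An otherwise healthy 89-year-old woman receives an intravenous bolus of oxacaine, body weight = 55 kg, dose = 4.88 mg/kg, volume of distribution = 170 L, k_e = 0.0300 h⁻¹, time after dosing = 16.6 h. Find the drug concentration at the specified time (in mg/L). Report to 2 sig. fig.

Total dose = 4.88 × 55 = 268.4 mg
C₀ = Dose / Vd = 268.4 / 170 = 1.579 mg/L
C = C₀ · e^(−k·t) = 1.579 × e^(−0.03000 × 16.6)
  = 1.579 × 0.6077 = 0.9596 mg/L

0.96 mg/L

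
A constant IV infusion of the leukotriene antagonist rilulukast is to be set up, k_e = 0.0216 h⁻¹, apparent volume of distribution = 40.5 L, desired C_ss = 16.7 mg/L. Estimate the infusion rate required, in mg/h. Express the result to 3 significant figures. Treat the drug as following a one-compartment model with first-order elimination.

CL = k × Vd = 0.02160 × 40.5 = 0.8748 L/h
At steady state, infusion rate R₀ = Css × CL = 16.7 × 0.8748 = 14.61 mg/h

14.6 mg/h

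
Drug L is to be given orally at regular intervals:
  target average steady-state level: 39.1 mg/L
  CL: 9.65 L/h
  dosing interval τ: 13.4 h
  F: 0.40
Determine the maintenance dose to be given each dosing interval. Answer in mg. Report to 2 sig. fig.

At steady state, F × (Dose/τ) = Css × CL.
Dose = Css × CL × τ / F = 39.1 × 9.650 × 13.4 / 0.40 = 12640 mg

13000 mg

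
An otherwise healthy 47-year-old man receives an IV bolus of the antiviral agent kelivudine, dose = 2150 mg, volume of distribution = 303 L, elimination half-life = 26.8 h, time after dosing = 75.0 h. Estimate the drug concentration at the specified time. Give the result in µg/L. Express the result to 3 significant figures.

1020 µg/L

C₀ = Dose / Vd = 2150 / 303 = 7.096 mg/L
k = ln2 / t½ = 0.693147 / 26.8 = 0.02586 h⁻¹
C = C₀ · e^(−k·t) = 7.096 × e^(−0.02586 × 75.0)
  = 7.096 × 0.1438 = 1.020 mg/L
Convert: 1.020 mg/L × 1000 = 1020 µg/L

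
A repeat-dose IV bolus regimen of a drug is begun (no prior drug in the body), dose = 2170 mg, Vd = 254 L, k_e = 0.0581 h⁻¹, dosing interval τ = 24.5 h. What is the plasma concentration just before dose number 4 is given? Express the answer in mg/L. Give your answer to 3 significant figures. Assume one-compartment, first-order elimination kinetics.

2.67 mg/L

C₀ per dose = Dose / Vd = 2170 / 254 = 8.543 mg/L
Fraction remaining after one interval: r = e^(−kτ) = e^(−0.05810 × 24.5) = 0.2409
Before dose 4, 3 doses have been given (aged 1τ, 2τ, 3τ).
C_trough = C₀ × (r + r² + … + r^3) = C₀ × r(1−r^3)/(1−r)
        = 8.543 × 0.2409 × (1 − 0.01398) / (1 − 0.2409) = 2.673 mg/L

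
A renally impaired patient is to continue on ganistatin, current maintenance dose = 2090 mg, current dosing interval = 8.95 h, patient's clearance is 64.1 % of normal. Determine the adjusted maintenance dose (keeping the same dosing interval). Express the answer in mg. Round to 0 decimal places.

1340 mg

To keep the same average steady-state level, dosing rate must scale with clearance.
CL ratio = 64.1 / 100 = 0.6410
New dose (same interval) = 2090 × 0.6410 = 1340 mg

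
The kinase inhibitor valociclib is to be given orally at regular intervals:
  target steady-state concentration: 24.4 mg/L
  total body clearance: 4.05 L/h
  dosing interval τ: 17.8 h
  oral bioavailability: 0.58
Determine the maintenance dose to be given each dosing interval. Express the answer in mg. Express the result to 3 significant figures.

3030 mg

At steady state, F × (Dose/τ) = Css × CL.
Dose = Css × CL × τ / F = 24.4 × 4.050 × 17.8 / 0.58 = 3033 mg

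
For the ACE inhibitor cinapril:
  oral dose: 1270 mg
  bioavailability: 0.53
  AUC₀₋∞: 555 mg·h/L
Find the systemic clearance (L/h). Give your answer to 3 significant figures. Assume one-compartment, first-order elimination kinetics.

CL = F·Dose / AUC = 0.53 × 1270 / 555 = 1.213 L/h

1.21 L/h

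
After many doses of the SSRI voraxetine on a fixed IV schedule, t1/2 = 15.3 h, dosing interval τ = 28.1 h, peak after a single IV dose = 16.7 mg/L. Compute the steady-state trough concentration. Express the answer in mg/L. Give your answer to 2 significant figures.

6.5 mg/L

k = ln2 / t½ = 0.693147 / 15.3 = 0.04530 h⁻¹
e^(−kτ) = e^(−0.04530 × 28.1) = 0.2800
Accumulation ratio R = 1 / (1 − e^(−kτ)) = 1 / (1 − 0.2800) = 1.389
Steady-state trough = C₀ × R × e^(−kτ) = 16.7 × 1.389 × 0.2800 = 6.495 mg/L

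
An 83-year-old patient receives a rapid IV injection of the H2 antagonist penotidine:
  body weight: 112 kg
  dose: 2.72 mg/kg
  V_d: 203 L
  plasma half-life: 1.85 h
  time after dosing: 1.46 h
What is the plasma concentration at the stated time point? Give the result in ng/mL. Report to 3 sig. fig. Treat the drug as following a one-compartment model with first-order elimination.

868 ng/mL

Total dose = 2.72 × 112 = 304.6 mg
C₀ = Dose / Vd = 304.6 / 203 = 1.500 mg/L
k = ln2 / t½ = 0.693147 / 1.85 = 0.3747 h⁻¹
C = C₀ · e^(−k·t) = 1.500 × e^(−0.3747 × 1.46)
  = 1.500 × 0.5786 = 0.8679 mg/L
Convert: 0.8679 mg/L × 1000 = 867.9 ng/mL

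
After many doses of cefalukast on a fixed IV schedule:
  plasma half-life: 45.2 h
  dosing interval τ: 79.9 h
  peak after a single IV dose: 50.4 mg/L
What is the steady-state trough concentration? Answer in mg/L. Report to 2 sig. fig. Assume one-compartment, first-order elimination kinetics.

k = ln2 / t½ = 0.693147 / 45.2 = 0.01534 h⁻¹
e^(−kτ) = e^(−0.01534 × 79.9) = 0.2936
Accumulation ratio R = 1 / (1 − e^(−kτ)) = 1 / (1 − 0.2936) = 1.416
Steady-state trough = C₀ × R × e^(−kτ) = 50.4 × 1.416 × 0.2936 = 20.95 mg/L

21 mg/L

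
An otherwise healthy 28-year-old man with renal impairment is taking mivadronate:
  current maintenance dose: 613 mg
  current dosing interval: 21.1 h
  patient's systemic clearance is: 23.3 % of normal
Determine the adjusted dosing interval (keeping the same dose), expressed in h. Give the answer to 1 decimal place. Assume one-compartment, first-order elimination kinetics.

To keep the same average steady-state level, dosing rate must scale with clearance.
CL ratio = 23.3 / 100 = 0.2330
New interval (same dose) = 21.1 / 0.2330 = 90.56 h

90.6 h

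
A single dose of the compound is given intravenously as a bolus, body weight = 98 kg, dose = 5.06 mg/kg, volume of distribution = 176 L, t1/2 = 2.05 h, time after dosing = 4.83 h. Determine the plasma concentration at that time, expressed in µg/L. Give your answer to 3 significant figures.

550 µg/L

Total dose = 5.06 × 98 = 495.9 mg
C₀ = Dose / Vd = 495.9 / 176 = 2.818 mg/L
k = ln2 / t½ = 0.693147 / 2.05 = 0.3381 h⁻¹
C = C₀ · e^(−k·t) = 2.818 × e^(−0.3381 × 4.83)
  = 2.818 × 0.1953 = 0.5504 mg/L
Convert: 0.5504 mg/L × 1000 = 550.4 µg/L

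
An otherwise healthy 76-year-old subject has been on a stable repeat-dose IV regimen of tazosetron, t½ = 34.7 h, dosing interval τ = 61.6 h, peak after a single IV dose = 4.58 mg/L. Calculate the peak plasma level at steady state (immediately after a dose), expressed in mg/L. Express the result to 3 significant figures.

k = ln2 / t½ = 0.693147 / 34.7 = 0.01998 h⁻¹
e^(−kτ) = e^(−0.01998 × 61.6) = 0.2921
Accumulation ratio R = 1 / (1 − e^(−kτ)) = 1 / (1 − 0.2921) = 1.413
Steady-state peak = C₀ × R = 4.58 × 1.413 = 6.472 mg/L

6.47 mg/L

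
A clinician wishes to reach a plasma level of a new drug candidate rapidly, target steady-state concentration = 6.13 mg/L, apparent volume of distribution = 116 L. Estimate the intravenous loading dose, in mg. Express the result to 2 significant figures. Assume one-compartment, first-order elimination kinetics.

710 mg

LD = Css × Vd = 6.13 × 116 = 711.1 mg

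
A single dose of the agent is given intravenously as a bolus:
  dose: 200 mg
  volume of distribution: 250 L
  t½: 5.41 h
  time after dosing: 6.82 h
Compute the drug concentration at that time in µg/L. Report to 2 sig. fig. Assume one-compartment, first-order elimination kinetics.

C₀ = Dose / Vd = 200.0 / 250 = 0.8000 mg/L
k = ln2 / t½ = 0.693147 / 5.41 = 0.1281 h⁻¹
C = C₀ · e^(−k·t) = 0.8000 × e^(−0.1281 × 6.82)
  = 0.8000 × 0.4174 = 0.3339 mg/L
Convert: 0.3339 mg/L × 1000 = 333.9 µg/L

330 µg/L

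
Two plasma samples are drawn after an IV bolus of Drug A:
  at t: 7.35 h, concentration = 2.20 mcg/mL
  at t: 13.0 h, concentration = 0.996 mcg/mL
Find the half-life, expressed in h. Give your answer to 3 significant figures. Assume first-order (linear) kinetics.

k = ln(C₁/C₂) / (t₂ − t₁) = ln(2.20/0.996) / (13.0 − 7.35)
  = 0.7925 / 5.650 = 0.1403 h⁻¹
t½ = ln2 / k = 0.693147 / 0.1403 = 4.940 h

4.94 h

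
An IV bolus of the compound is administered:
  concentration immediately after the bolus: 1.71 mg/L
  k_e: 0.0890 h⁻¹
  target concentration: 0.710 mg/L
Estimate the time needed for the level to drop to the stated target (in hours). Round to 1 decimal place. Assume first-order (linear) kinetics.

t = ln(C₀ / C) / k = ln(1.710 / 0.710) / 0.08900
  = ln(2.408) / 0.08900 = 0.8788 / 0.08900 = 9.874 h

9.9 h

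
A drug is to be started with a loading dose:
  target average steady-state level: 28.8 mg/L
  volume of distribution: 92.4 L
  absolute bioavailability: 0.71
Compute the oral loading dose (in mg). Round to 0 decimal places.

LD = Css × Vd / F = 28.8 × 92.4 / 0.71 = 3748 mg

3748 mg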